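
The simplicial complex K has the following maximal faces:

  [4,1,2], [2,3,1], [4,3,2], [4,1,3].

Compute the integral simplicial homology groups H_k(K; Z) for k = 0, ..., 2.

H_0 = Z,  H_1 = 0,  H_2 = Z.

Take the total order 1 < 2 < 3 < 4 on the vertex set. Then K (dimension 2) consists of the simplices:

  0-simplices (4): [1], [2], [3], [4]
  1-simplices (6): [1,2], [1,3], [1,4], [2,3], [2,4], [3,4]
  2-simplices (4): [1,2,3], [1,2,4], [1,3,4], [2,3,4]

Hence C_0 ≅ Z^4, C_1 ≅ Z^6, C_2 ≅ Z^4.

∂_1: C_1 → C_0 is given by ∂[p,q] = [q] − [p].
As a 4×6 matrix over Z this has rank 3, with invariant factors (1,1,1).

∂_2: C_2 → C_1 sends each 2-simplex [p,q,r] to [q,r] − [p,r] + [p,q]. For instance
  ∂[1,3,4] = [3,4] − [1,4] + [1,3],
  ∂[1,2,3] = [2,3] − [1,3] + [1,2].
As a 6×4 matrix over Z this has rank 3, with invariant factors (1,1,1).

Now H_k = ker ∂_k / im ∂_{k+1}, so:

  H_0: rank C_0 − rank ∂_1 = 4 − 3 = 1, and the invariant factors of ∂_1 are all 1, so H_0 ≅ Z.
  H_1: rank ker ∂_1 − rank ∂_2 = (6 − 3) − 3 = 0, and the invariant factors of ∂_2 are all 1, so H_1 ≅ 0.
  H_2: rank ker ∂_2 − rank ∂_3 = (4 − 3) − 0 = 1, and there is no ∂_3, so H_2 ≅ Z.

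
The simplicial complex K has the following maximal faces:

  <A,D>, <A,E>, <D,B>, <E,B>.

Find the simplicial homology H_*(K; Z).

H_0 ≅ Z,  H_1 ≅ Z.

Order the vertices as A < B < D < E. Listing each simplex with vertices in this order, K has dimension 1 with simplices:

  0-simplices (4): A, B, D, E
  1-simplices (4): AD, AE, BD, BE

Hence C_0 ≅ Z^4, C_1 ≅ Z^4.

∂_1: C_1 → C_0 is given by ∂[p,q] = [q] − [p].
This gives a 4×4 integer matrix of rank 3; reducing to Smith normal form yields diagonal entries (1,1,1).

Computing H_k = (kernel of ∂_k) / (image of ∂_{k+1}):

  H_0: rank C_0 − rank ∂_1 = 4 − 3 = 1, and the invariant factors of ∂_1 are all 1, so H_0 = Z.
  H_1: rank ker ∂_1 − rank ∂_2 = (4 − 3) − 0 = 1, and there is no ∂_2, so H_1 = Z.

As a check, the Euler characteristic is 4 − 4 = 0, which agrees with 1 − 1 = 0.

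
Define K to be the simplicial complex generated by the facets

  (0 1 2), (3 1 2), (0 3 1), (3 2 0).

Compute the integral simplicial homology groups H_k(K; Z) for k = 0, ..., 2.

H_0 = Z,  H_1 = 0,  H_2 = Z.

K has 4 vertices, 6 edges, 4 triangles.
rank ∂_0 = 0, rank ∂_1 = 3 ⇒ b_0 = 4 − 0 − 3 = 1; all invariant factors of ∂_1 are 1 so no torsion. So H_0 = Z.
rank ∂_1 = 3, rank ∂_2 = 3 ⇒ b_1 = 6 − 3 − 3 = 0; all invariant factors of ∂_2 are 1 so no torsion. So H_1 = 0.
rank ∂_2 = 3, rank ∂_3 = 0 ⇒ b_2 = 4 − 3 − 0 = 1. So H_2 = Z.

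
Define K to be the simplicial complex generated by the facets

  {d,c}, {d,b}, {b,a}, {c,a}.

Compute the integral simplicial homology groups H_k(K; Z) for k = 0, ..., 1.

Order the vertices as a < b < c < d. Listing each simplex with vertices in this order, K has dimension 1 with simplices:

  0-simplices (4): a, b, c, d
  1-simplices (4): ab, ac, bd, cd

giving chain groups C_0 ≅ Z^4, C_1 ≅ Z^4.

The boundary map ∂_1: C_1 → C_0 sends each edge [p,q] (with p < q) to q − p. For instance
  ∂ac = c − a.
The 4×4 boundary matrix has rank 3 and Smith normal form diag(1,1,1).

Computing H_k = (kernel of ∂_k) / (image of ∂_{k+1}):

  H_0: rank C_0 − rank ∂_1 = 4 − 3 = 1, and the invariant factors of ∂_1 are all 1, so H_0 = Z.
  H_1: rank ker ∂_1 − rank ∂_2 = (4 − 3) − 0 = 1, and there is no ∂_2, so H_1 = Z.

As a check, the Euler characteristic is 4 − 4 = 0, which agrees with 1 − 1 = 0.

H_0 = Z,  H_1 = Z.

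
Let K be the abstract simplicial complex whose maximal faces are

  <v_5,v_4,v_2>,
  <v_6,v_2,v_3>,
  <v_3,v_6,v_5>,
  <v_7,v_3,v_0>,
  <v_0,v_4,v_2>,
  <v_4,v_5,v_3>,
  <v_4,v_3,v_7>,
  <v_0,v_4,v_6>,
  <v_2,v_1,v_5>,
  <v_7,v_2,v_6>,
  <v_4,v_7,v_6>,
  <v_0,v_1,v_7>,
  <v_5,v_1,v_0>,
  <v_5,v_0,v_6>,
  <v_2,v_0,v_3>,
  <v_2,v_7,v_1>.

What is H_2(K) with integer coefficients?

H_2 ≅ Z.

Order the vertices as v_0 < v_1 < v_2 < v_3 < v_4 < v_5 < v_6 < v_7. Listing each simplex with vertices in this order, K has dimension 2 with simplices:

  0-simplices (8): [v_0], [v_1], [v_2], [v_3], [v_4], [v_5], [v_6], [v_7]
  1-simplices (24): (24 of them)
  2-simplices (16): (16 of them)

so the chain groups are C_0 ≅ Z^8, C_1 ≅ Z^24, C_2 ≅ Z^16.

Boundary ∂_1: C_1 → C_0 maps an edge to its endpoints' difference, ∂[p,q] = q − p.
The 8×24 boundary matrix has rank 7 and Smith normal form diag(1,1,1,1,1,1,1).

The boundary map ∂_2: C_2 → C_1 acts by ∂[p,q,r] = [q,r] − [p,r] + [p,q]. For instance
  ∂[v_0,v_5,v_6] = [v_5,v_6] − [v_0,v_6] + [v_0,v_5],
  ∂[v_3,v_5,v_6] = [v_5,v_6] − [v_3,v_6] + [v_3,v_5].
The 24×16 boundary matrix has rank 15 and Smith normal form diag(1,1,1,1,1,1,1,1,1,1,1,1,1,1,1).

Now H_k = ker ∂_k / im ∂_{k+1}, so:

  H_2: rank ker ∂_2 − rank ∂_3 = (16 − 15) − 0 = 1, and there is no ∂_3, so H_2 ≅ Z.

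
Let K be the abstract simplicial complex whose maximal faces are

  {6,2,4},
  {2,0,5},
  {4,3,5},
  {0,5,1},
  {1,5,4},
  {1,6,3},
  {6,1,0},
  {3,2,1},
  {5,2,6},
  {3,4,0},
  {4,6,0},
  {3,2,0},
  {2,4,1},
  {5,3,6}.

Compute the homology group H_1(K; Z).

K has 7 vertices, 21 edges, 14 triangles.
rank ∂_1 = 6, rank ∂_2 = 13 ⇒ b_1 = 21 − 6 − 13 = 2; all invariant factors of ∂_2 are 1 so no torsion. So H_1 ≅ Z^2.

H_1 ≅ Z^2.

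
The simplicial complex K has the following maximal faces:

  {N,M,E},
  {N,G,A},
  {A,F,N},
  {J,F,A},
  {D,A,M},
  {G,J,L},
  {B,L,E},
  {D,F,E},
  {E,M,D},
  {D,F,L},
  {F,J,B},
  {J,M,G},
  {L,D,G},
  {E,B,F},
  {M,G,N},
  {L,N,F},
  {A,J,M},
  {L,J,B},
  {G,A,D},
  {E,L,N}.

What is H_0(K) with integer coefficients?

H_0 ≅ Z.

Take the total order A < B < D < E < F < G < J < L < M < N on the vertex set. Then K (dimension 2) consists of the simplices:

  0-simplices (10): A, B, D, E, F, G, J, L, M, N
  1-simplices (30): AD, AF, AG, AJ, AM, AN, BE, BF, BJ, BL, DE, DF, DG, DL, DM, EF, EL, EM, EN, FJ, FL, FN, GJ, GL, GM, GN, JL, JM, LN, MN
  2-simplices (20): ADG, ADM, AFJ, AFN, AGN, AJM, BEF, BEL, BFJ, BJL, DEF, DEM, DFL, DGL, ELN, EMN, FLN, GJL, GJM, GMN

Hence C_0 ≅ Z^10, C_1 ≅ Z^30, C_2 ≅ Z^20.

The boundary map ∂_1: C_1 → C_0 maps an edge to its endpoints' difference, ∂[p,q] = q − p. For instance
  ∂DM = M − D.
This gives a 10×30 integer matrix of rank 9; reducing to Smith normal form yields diagonal entries (1,1,1,1,1,1,1,1,1).

The boundary map ∂_2: C_2 → C_1 acts by ∂[p,q,r] = [q,r] − [p,r] + [p,q]. For instance
  ∂AJM = JM − AM + AJ,
  ∂FLN = LN − FN + FL.
This gives a 30×20 integer matrix of rank 20; reducing to Smith normal form yields diagonal entries (1,1,1,1,1,1,1,1,1,1,1,1,1,1,1,1,1,1,1,2).

Reading off H_k = ker ∂_k / im ∂_{k+1}:

  H_0: rank C_0 − rank ∂_1 = 10 − 9 = 1, and the invariant factors of ∂_1 are all 1, so H_0 ≅ Z.

(K is a triangulation of the Klein bottle.)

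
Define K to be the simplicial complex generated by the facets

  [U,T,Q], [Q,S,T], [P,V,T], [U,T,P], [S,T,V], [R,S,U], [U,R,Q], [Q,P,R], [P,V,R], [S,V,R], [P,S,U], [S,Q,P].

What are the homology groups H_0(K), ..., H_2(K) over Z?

Order the vertices as P < Q < R < S < T < U < V. Listing each simplex with vertices in this order, K has dimension 2 with simplices:

  0-simplices (7): P, Q, R, S, T, U, V
  1-simplices (18): PQ, PR, PS, PT, PU, PV, QR, QS, QT, QU, RS, RU, RV, ST, SU, SV, TU, TV
  2-simplices (12): PQR, PQS, PRV, PSU, PTU, PTV, QRU, QST, QTU, RSU, RSV, STV

Hence C_0 ≅ Z^7, C_1 ≅ Z^18, C_2 ≅ Z^12.

Boundary ∂_1: C_1 → C_0 sends each edge [p,q] (with p < q) to q − p. For instance
  ∂QR = R − Q.
The 7×18 boundary matrix has rank 6 and Smith normal form diag(1,1,1,1,1,1).

∂_2: C_2 → C_1 sends each 2-simplex [p,q,r] to [q,r] − [p,r] + [p,q]. For instance
  ∂PTV = TV − PV + PT,
  ∂PQR = QR − PR + PQ.
The 18×12 boundary matrix has rank 12 and Smith normal form diag(1,1,1,1,1,1,1,1,1,1,1,2).

Computing H_k = (kernel of ∂_k) / (image of ∂_{k+1}):

  H_0: rank C_0 − rank ∂_1 = 7 − 6 = 1, and the invariant factors of ∂_1 are all 1, so H_0 ≅ Z.
  H_1: rank ker ∂_1 − rank ∂_2 = (18 − 6) − 12 = 0, and ∂_2 has invariant factor 2 > 1, so H_1 ≅ Z/2Z.
  H_2: rank ker ∂_2 − rank ∂_3 = (12 − 12) − 0 = 0, and there is no ∂_3, so H_2 ≅ 0.

As a check, the Euler characteristic is 7 − 18 + 12 = 1, which agrees with 1 − 0 + 0 = 1.
(K is a triangulation of the real projective plane RP^2.)

H_0 ≅ Z,  H_1 ≅ Z/2Z,  H_2 = 0.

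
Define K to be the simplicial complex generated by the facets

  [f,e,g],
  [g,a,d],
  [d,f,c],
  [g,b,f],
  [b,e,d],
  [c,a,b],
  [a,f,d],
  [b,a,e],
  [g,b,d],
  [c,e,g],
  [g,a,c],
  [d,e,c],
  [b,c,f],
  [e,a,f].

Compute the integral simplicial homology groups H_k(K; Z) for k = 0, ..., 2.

H_0 ≅ Z,  H_1 ≅ Z^2,  H_2 ≅ Z.

Fix the vertex order a < b < c < d < e < f < g and write every simplex with vertices in increasing order. Then dim K = 2 and the simplices of K are:

  0-simplices (7): a, b, c, d, e, f, g
  1-simplices (21): ab, ac, ad, ae, af, ag, bc, bd, be, bf, bg, cd, ce, cf, cg, de, df, dg, ef, eg, fg
  2-simplices (14): abc, abe, acg, adf, adg, aef, bcf, bde, bdg, bfg, cde, cdf, ceg, efg

so the chain groups are C_0 ≅ Z^7, C_1 ≅ Z^21, C_2 ≅ Z^14.

∂_1: C_1 → C_0 is given by ∂[p,q] = [q] − [p]. For instance
  ∂af = f − a.
As a 7×21 matrix over Z this has rank 6, with invariant factors (1,1,1,1,1,1).

The boundary map ∂_2: C_2 → C_1 acts by ∂[p,q,r] = [q,r] − [p,r] + [p,q]. For instance
  ∂bde = de − be + bd,
  ∂cde = de − ce + cd.
This gives a 21×14 integer matrix of rank 13; reducing to Smith normal form yields diagonal entries (1,1,1,1,1,1,1,1,1,1,1,1,1).

From H_k ≅ ker(∂_k) / im(∂_{k+1}) we obtain:

  H_0: rank C_0 − rank ∂_1 = 7 − 6 = 1, and the invariant factors of ∂_1 are all 1, so H_0 = Z.
  H_1: rank ker ∂_1 − rank ∂_2 = (21 − 6) − 13 = 2, and the invariant factors of ∂_2 are all 1, so H_1 = Z^2.
  H_2: rank ker ∂_2 − rank ∂_3 = (14 − 13) − 0 = 1, and there is no ∂_3, so H_2 = Z.

As a check, the Euler characteristic is 7 − 21 + 14 = 0, which agrees with 1 − 2 + 1 = 0.
(K is a triangulation of the torus T^2.)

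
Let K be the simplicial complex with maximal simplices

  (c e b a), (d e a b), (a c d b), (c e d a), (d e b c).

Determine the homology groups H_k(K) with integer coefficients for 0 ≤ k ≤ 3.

H_0 ≅ Z,  H_1 = 0,  H_2 = 0,  H_3 ≅ Z.

We work with the vertex ordering a < b < c < d < e. The simplices of K, each written with vertices in increasing order, are:

  0-simplices (5): a, b, c, d, e
  1-simplices (10): ab, ac, ad, ae, bc, bd, be, cd, ce, de
  2-simplices (10): abc, abd, abe, acd, ace, ade, bcd, bce, bde, cde
  3-simplices (5): abcd, abce, abde, acde, bcde

so the chain groups are C_0 ≅ Z^5, C_1 ≅ Z^10, C_2 ≅ Z^10, C_3 ≅ Z^5.

∂_1: C_1 → C_0 maps an edge to its endpoints' difference, ∂[p,q] = q − p.
The 5×10 boundary matrix has rank 4 and Smith normal form diag(1,1,1,1).

The boundary map ∂_2: C_2 → C_1 maps a triangle to the signed sum of its edges. For instance
  ∂bde = de − be + bd,
  ∂abd = bd − ad + ab.
This gives a 10×10 integer matrix of rank 6; reducing to Smith normal form yields diagonal entries (1,1,1,1,1,1).

The boundary map ∂_3: C_3 → C_2 sends each 3-simplex σ to the alternating sum Σ_i (−1)^i (σ with its i-th vertex removed). For instance
  ∂abce = bce − ace + abe − abc,
  ∂bcde = cde − bde + bce − bcd.
As a 10×5 matrix over Z this has rank 4, with invariant factors (1,1,1,1).

Now H_k = ker ∂_k / im ∂_{k+1}, so:

  H_0: rank C_0 − rank ∂_1 = 5 − 4 = 1, and the invariant factors of ∂_1 are all 1, so H_0 = Z.
  H_1: rank ker ∂_1 − rank ∂_2 = (10 − 4) − 6 = 0, and the invariant factors of ∂_2 are all 1, so H_1 = 0.
  H_2: rank ker ∂_2 − rank ∂_3 = (10 − 6) − 4 = 0, and the invariant factors of ∂_3 are all 1, so H_2 = 0.
  H_3: rank ker ∂_3 − rank ∂_4 = (5 − 4) − 0 = 1, and there is no ∂_4, so H_3 = Z.

As a check, the Euler characteristic is 5 − 10 + 10 − 5 = 0, which agrees with 1 − 0 + 0 − 1 = 0.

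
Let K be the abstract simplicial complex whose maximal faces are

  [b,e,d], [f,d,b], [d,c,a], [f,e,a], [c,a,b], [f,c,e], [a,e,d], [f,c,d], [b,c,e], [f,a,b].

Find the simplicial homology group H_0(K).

H_0 ≅ Z.

We work with the vertex ordering a < b < c < d < e < f. The simplices of K, each written with vertices in increasing order, are:

  0-simplices (6): a, b, c, d, e, f
  1-simplices (15): ab, ac, ad, ae, af, bc, bd, be, bf, cd, ce, cf, de, df, ef
  2-simplices (10): abc, abf, acd, ade, aef, bce, bde, bdf, cdf, cef

giving chain groups C_0 ≅ Z^6, C_1 ≅ Z^15, C_2 ≅ Z^10.

The boundary map ∂_1: C_1 → C_0 sends each edge [p,q] (with p < q) to q − p.
As a 6×15 matrix over Z this has rank 5, with invariant factors (1,1,1,1,1).

Boundary ∂_2: C_2 → C_1 sends each 2-simplex [p,q,r] to [q,r] − [p,r] + [p,q]. For instance
  ∂cdf = df − cf + cd,
  ∂ade = de − ae + ad.
As a 15×10 matrix over Z this has rank 10, with invariant factors (1,1,1,1,1,1,1,1,1,2).

Now H_k = ker ∂_k / im ∂_{k+1}, so:

  H_0: rank C_0 − rank ∂_1 = 6 − 5 = 1, and the invariant factors of ∂_1 are all 1, so H_0 = Z.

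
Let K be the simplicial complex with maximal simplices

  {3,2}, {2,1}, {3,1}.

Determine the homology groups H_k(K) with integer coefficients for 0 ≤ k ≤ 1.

K has 3 vertices, 3 edges.
rank ∂_0 = 0, rank ∂_1 = 2 ⇒ b_0 = 3 − 0 − 2 = 1; all invariant factors of ∂_1 are 1 so no torsion. So H_0 = Z.
rank ∂_1 = 2, rank ∂_2 = 0 ⇒ b_1 = 3 − 2 − 0 = 1. So H_1 = Z.

H_0 ≅ Z,  H_1 ≅ Z.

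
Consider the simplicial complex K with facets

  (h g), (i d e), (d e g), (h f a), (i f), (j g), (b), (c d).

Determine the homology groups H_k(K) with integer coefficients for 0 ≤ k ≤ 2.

H_0 = Z^2,  H_1 = Z,  H_2 = 0.

Take the total order a < b < c < d < e < f < g < h < i < j on the vertex set. Then K (dimension 2) consists of the simplices:

  0-simplices (10): a, b, c, d, e, f, g, h, i, j
  1-simplices (12): af, ah, cd, de, dg, di, eg, ei, fh, fi, gh, gj
  2-simplices (3): afh, deg, dei

giving chain groups C_0 ≅ Z^10, C_1 ≅ Z^12, C_2 ≅ Z^3.

The boundary map ∂_1: C_1 → C_0 is given by ∂[p,q] = [q] − [p].
As a 10×12 matrix over Z this has rank 8, with invariant factors (1,1,1,1,1,1,1,1).

Boundary ∂_2: C_2 → C_1 maps a triangle to the signed sum of its edges. For instance
  ∂deg = eg − dg + de,
  ∂dei = ei − di + de.
The resulting 12×3 matrix has rank 3, and its Smith normal form has invariant factors (1,1,1).

Now H_k = ker ∂_k / im ∂_{k+1}, so:

  H_0: rank C_0 − rank ∂_1 = 10 − 8 = 2, and the invariant factors of ∂_1 are all 1, so H_0 ≅ Z^2.
  H_1: rank ker ∂_1 − rank ∂_2 = (12 − 8) − 3 = 1, and the invariant factors of ∂_2 are all 1, so H_1 ≅ Z.
  H_2: rank ker ∂_2 − rank ∂_3 = (3 − 3) − 0 = 0, and there is no ∂_3, so H_2 ≅ 0.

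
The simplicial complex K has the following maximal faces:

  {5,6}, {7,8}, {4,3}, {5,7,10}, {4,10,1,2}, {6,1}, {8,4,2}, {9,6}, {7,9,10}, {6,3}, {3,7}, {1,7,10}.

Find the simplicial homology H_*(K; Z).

H_0 = Z,  H_1 = Z^5,  H_2 = 0,  H_3 = 0.

K has 10 vertices, 21 edges, 8 triangles, 1 3-simplex.
rank ∂_0 = 0, rank ∂_1 = 9 ⇒ b_0 = 10 − 0 − 9 = 1; all invariant factors of ∂_1 are 1 so no torsion. So H_0 ≅ Z.
rank ∂_1 = 9, rank ∂_2 = 7 ⇒ b_1 = 21 − 9 − 7 = 5; all invariant factors of ∂_2 are 1 so no torsion. So H_1 ≅ Z^5.
rank ∂_2 = 7, rank ∂_3 = 1 ⇒ b_2 = 8 − 7 − 1 = 0; all invariant factors of ∂_3 are 1 so no torsion. So H_2 ≅ 0.
rank ∂_3 = 1, rank ∂_4 = 0 ⇒ b_3 = 1 − 1 − 0 = 0. So H_3 ≅ 0.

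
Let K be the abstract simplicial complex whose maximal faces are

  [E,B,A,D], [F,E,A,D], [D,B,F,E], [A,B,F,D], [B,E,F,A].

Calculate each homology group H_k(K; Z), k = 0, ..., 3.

H_0 ≅ Z,  H_1 = 0,  H_2 = 0,  H_3 ≅ Z.

Take the total order A < B < D < E < F on the vertex set. Then K (dimension 3) consists of the simplices:

  0-simplices (5): A, B, D, E, F
  1-simplices (10): AB, AD, AE, AF, BD, BE, BF, DE, DF, EF
  2-simplices (10): ABD, ABE, ABF, ADE, ADF, AEF, BDE, BDF, BEF, DEF
  3-simplices (5): ABDE, ABDF, ABEF, ADEF, BDEF

giving chain groups C_0 ≅ Z^5, C_1 ≅ Z^10, C_2 ≅ Z^10, C_3 ≅ Z^5.

∂_1: C_1 → C_0 maps an edge to its endpoints' difference, ∂[p,q] = q − p.
The 5×10 boundary matrix has rank 4 and Smith normal form diag(1,1,1,1).

Boundary ∂_2: C_2 → C_1 maps a triangle to the signed sum of its edges. For instance
  ∂BDF = DF − BF + BD,
  ∂DEF = EF − DF + DE.
As a 10×10 matrix over Z this has rank 6, with invariant factors (1,1,1,1,1,1).

Boundary ∂_3: C_3 → C_2 sends each 3-simplex σ to the alternating sum Σ_i (−1)^i (σ with its i-th vertex removed). For instance
  ∂ABEF = BEF − AEF + ABF − ABE,
  ∂ADEF = DEF − AEF + ADF − ADE.
The resulting 10×5 matrix has rank 4, and its Smith normal form has invariant factors (1,1,1,1).

Computing H_k = (kernel of ∂_k) / (image of ∂_{k+1}):

  H_0: rank C_0 − rank ∂_1 = 5 − 4 = 1, and the invariant factors of ∂_1 are all 1, so H_0 = Z.
  H_1: rank ker ∂_1 − rank ∂_2 = (10 − 4) − 6 = 0, and the invariant factors of ∂_2 are all 1, so H_1 = 0.
  H_2: rank ker ∂_2 − rank ∂_3 = (10 − 6) − 4 = 0, and the invariant factors of ∂_3 are all 1, so H_2 = 0.
  H_3: rank ker ∂_3 − rank ∂_4 = (5 − 4) − 0 = 1, and there is no ∂_4, so H_3 = Z.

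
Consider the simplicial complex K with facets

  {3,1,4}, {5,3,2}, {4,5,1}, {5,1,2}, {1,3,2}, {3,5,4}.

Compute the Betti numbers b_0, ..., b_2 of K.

b_0 = 1, b_1 = 0, b_2 = 1.

Take the total order 1 < 2 < 3 < 4 < 5 on the vertex set. Then K (dimension 2) consists of the simplices:

  0-simplices (5): [1], [2], [3], [4], [5]
  1-simplices (9): [1,2], [1,3], [1,4], [1,5], [2,3], [2,5], [3,4], [3,5], [4,5]
  2-simplices (6): [1,2,3], [1,2,5], [1,3,4], [1,4,5], [2,3,5], [3,4,5]

so the chain groups are C_0 ≅ Z^5, C_1 ≅ Z^9, C_2 ≅ Z^6.

The boundary map ∂_1: C_1 → C_0 maps an edge to its endpoints' difference, ∂[p,q] = q − p. For instance
  ∂[1,2] = [2] − [1].
This gives a 5×9 integer matrix of rank 4; reducing to Smith normal form yields diagonal entries (1,1,1,1).

Boundary ∂_2: C_2 → C_1 sends each 2-simplex [p,q,r] to [q,r] − [p,r] + [p,q]. For instance
  ∂[1,4,5] = [4,5] − [1,5] + [1,4],
  ∂[1,2,5] = [2,5] − [1,5] + [1,2].
This gives a 9×6 integer matrix of rank 5; reducing to Smith normal form yields diagonal entries (1,1,1,1,1).

Now H_k = ker ∂_k / im ∂_{k+1}, so:

  H_0: rank C_0 − rank ∂_1 = 5 − 4 = 1, and the invariant factors of ∂_1 are all 1, so H_0 ≅ Z.
  H_1: rank ker ∂_1 − rank ∂_2 = (9 − 4) − 5 = 0, and the invariant factors of ∂_2 are all 1, so H_1 ≅ 0.
  H_2: rank ker ∂_2 − rank ∂_3 = (6 − 5) − 0 = 1, and there is no ∂_3, so H_2 ≅ Z.

As a check, the Euler characteristic is 5 − 9 + 6 = 2, which agrees with 1 − 0 + 1 = 2.

Hence the Betti numbers are b_0 = 1, b_1 = 0, b_2 = 1.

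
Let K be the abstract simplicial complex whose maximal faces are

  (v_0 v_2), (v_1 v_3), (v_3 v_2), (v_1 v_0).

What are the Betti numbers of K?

Take the total order v_0 < v_1 < v_2 < v_3 on the vertex set. Then K (dimension 1) consists of the simplices:

  0-simplices (4): [v_0], [v_1], [v_2], [v_3]
  1-simplices (4): [v_0,v_1], [v_0,v_2], [v_1,v_3], [v_2,v_3]

giving chain groups C_0 ≅ Z^4, C_1 ≅ Z^4.

The boundary map ∂_1: C_1 → C_0 sends each edge [p,q] (with p < q) to q − p.
This gives a 4×4 integer matrix of rank 3; reducing to Smith normal form yields diagonal entries (1,1,1).

Computing H_k = (kernel of ∂_k) / (image of ∂_{k+1}):

  H_0: rank C_0 − rank ∂_1 = 4 − 3 = 1, and the invariant factors of ∂_1 are all 1, so H_0 = Z.
  H_1: rank ker ∂_1 − rank ∂_2 = (4 − 3) − 0 = 1, and there is no ∂_2, so H_1 = Z.

As a check, the Euler characteristic is 4 − 4 = 0, which agrees with 1 − 1 = 0.

Hence the Betti numbers are b_0 = 1, b_1 = 1.

b_0 = 1, b_1 = 1.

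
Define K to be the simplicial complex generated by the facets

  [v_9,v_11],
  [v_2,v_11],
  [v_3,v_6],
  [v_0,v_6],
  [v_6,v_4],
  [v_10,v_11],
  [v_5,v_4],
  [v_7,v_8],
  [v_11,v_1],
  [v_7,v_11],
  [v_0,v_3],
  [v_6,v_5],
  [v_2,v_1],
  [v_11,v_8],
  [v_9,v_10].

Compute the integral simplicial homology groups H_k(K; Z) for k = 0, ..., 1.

Take the total order v_0 < v_1 < v_2 < v_3 < v_4 < v_5 < v_6 < v_7 < v_8 < v_9 < v_10 < v_11 on the vertex set. Then K (dimension 1) consists of the simplices:

  0-simplices (12): [v_0], [v_1], [v_2], [v_3], [v_4], [v_5], [v_6], [v_7], [v_8], [v_9], [v_10], [v_11]
  1-simplices (15): (15 of them)

giving chain groups C_0 ≅ Z^12, C_1 ≅ Z^15.

Boundary ∂_1: C_1 → C_0 sends each edge [p,q] (with p < q) to q − p.
The resulting 12×15 matrix has rank 10, and its Smith normal form has invariant factors (1,1,1,1,1,1,1,1,1,1).

Computing H_k = (kernel of ∂_k) / (image of ∂_{k+1}):

  H_0: rank C_0 − rank ∂_1 = 12 − 10 = 2, and the invariant factors of ∂_1 are all 1, so H_0 = Z^2.
  H_1: rank ker ∂_1 − rank ∂_2 = (15 − 10) − 0 = 5, and there is no ∂_2, so H_1 = Z^5.

H_0 ≅ Z^2,  H_1 ≅ Z^5.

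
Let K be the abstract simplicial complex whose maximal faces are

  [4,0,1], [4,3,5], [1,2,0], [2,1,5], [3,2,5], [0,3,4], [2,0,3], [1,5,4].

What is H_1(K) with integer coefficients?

H_1 = 0.

Take the total order 0 < 1 < 2 < 3 < 4 < 5 on the vertex set. Then K (dimension 2) consists of the simplices:

  0-simplices (6): [0], [1], [2], [3], [4], [5]
  1-simplices (12): [0,1], [0,2], [0,3], [0,4], [1,2], [1,4], [1,5], [2,3], [2,5], [3,4], [3,5], [4,5]
  2-simplices (8): [0,1,2], [0,1,4], [0,2,3], [0,3,4], [1,2,5], [1,4,5], [2,3,5], [3,4,5]

giving chain groups C_0 ≅ Z^6, C_1 ≅ Z^12, C_2 ≅ Z^8.

Boundary ∂_1: C_1 → C_0 is given by ∂[p,q] = [q] − [p]. For instance
  ∂[1,2] = [2] − [1].
As a 6×12 matrix over Z this has rank 5, with invariant factors (1,1,1,1,1).

The boundary map ∂_2: C_2 → C_1 maps a triangle to the signed sum of its edges. For instance
  ∂[2,3,5] = [3,5] − [2,5] + [2,3],
  ∂[0,2,3] = [2,3] − [0,3] + [0,2].
The 12×8 boundary matrix has rank 7 and Smith normal form diag(1,1,1,1,1,1,1).

Reading off H_k = ker ∂_k / im ∂_{k+1}:

  H_1: rank ker ∂_1 − rank ∂_2 = (12 − 5) − 7 = 0, and the invariant factors of ∂_2 are all 1, so H_1 ≅ 0.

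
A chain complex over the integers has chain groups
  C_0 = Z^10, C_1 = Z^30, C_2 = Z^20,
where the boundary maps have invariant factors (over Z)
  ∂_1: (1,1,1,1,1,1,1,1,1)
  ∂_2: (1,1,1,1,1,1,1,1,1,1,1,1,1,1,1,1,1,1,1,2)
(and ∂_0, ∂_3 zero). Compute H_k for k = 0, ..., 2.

H_0: b_0 = 10 − 0 − 9 = 1; torsion from ∂_1 factors > 1: none. So H_0 = Z.
H_1: b_1 = 30 − 9 − 20 = 1; torsion from ∂_2 factors > 1: [2]. So H_1 = Z × Z/2.
H_2: b_2 = 20 − 20 − 0 = 0; torsion from ∂_3 factors > 1: none. So H_2 = 0.

H_0 = Z,  H_1 = Z × Z/2,  H_2 = 0.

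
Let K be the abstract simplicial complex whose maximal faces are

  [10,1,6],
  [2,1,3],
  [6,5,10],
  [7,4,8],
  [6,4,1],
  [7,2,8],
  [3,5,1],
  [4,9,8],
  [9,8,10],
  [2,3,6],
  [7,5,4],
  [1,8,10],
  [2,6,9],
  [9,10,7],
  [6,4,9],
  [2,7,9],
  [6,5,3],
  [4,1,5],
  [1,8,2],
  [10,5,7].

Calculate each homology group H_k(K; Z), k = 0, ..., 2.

Order the vertices as 1 < 2 < 3 < 4 < 5 < 6 < 7 < 8 < 9 < 10. Listing each simplex with vertices in this order, K has dimension 2 with simplices:

  0-simplices (10): [1], [2], [3], [4], [5], [6], [7], [8], [9], [10]
  1-simplices (30): (30 of them)
  2-simplices (20): (20 of them)

Hence C_0 ≅ Z^10, C_1 ≅ Z^30, C_2 ≅ Z^20.

The boundary map ∂_1: C_1 → C_0 sends each edge [p,q] (with p < q) to q − p. For instance
  ∂[2,6] = [6] − [2].
The resulting 10×30 matrix has rank 9, and its Smith normal form has invariant factors (1,1,1,1,1,1,1,1,1).

∂_2: C_2 → C_1 maps a triangle to the signed sum of its edges. For instance
  ∂[4,7,8] = [7,8] − [4,8] + [4,7],
  ∂[5,7,10] = [7,10] − [5,10] + [5,7].
As a 30×20 matrix over Z this has rank 20, with invariant factors (1,1,1,1,1,1,1,1,1,1,1,1,1,1,1,1,1,1,1,2).

Reading off H_k = ker ∂_k / im ∂_{k+1}:

  H_0: rank C_0 − rank ∂_1 = 10 − 9 = 1, and the invariant factors of ∂_1 are all 1, so H_0 ≅ Z.
  H_1: rank ker ∂_1 − rank ∂_2 = (30 − 9) − 20 = 1, and ∂_2 has invariant factor 2 > 1, so H_1 ≅ Z ⊕ Z/2.
  H_2: rank ker ∂_2 − rank ∂_3 = (20 − 20) − 0 = 0, and there is no ∂_3, so H_2 ≅ 0.

As a check, the Euler characteristic is 10 − 30 + 20 = 0, which agrees with 1 − 1 + 0 = 0.
(K is a triangulation of the Klein bottle.)

H_0 = Z,  H_1 = Z ⊕ Z/2,  H_2 = 0.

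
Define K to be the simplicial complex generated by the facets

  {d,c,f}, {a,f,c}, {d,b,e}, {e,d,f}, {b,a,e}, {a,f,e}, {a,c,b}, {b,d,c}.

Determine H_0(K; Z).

Fix the vertex order a < b < c < d < e < f and write every simplex with vertices in increasing order. Then dim K = 2 and the simplices of K are:

  0-simplices (6): a, b, c, d, e, f
  1-simplices (12): ab, ac, ae, af, bc, bd, be, cd, cf, de, df, ef
  2-simplices (8): abc, abe, acf, aef, bcd, bde, cdf, def

so the chain groups are C_0 ≅ Z^6, C_1 ≅ Z^12, C_2 ≅ Z^8.

∂_1: C_1 → C_0 sends each edge [p,q] (with p < q) to q − p. For instance
  ∂cf = f − c.
As a 6×12 matrix over Z this has rank 5, with invariant factors (1,1,1,1,1).

The boundary map ∂_2: C_2 → C_1 maps a triangle to the signed sum of its edges. For instance
  ∂bde = de − be + bd,
  ∂abe = be − ae + ab.
The resulting 12×8 matrix has rank 7, and its Smith normal form has invariant factors (1,1,1,1,1,1,1).

From H_k ≅ ker(∂_k) / im(∂_{k+1}) we obtain:

  H_0: rank C_0 − rank ∂_1 = 6 − 5 = 1, and the invariant factors of ∂_1 are all 1, so H_0 ≅ Z.

H_0 = Z.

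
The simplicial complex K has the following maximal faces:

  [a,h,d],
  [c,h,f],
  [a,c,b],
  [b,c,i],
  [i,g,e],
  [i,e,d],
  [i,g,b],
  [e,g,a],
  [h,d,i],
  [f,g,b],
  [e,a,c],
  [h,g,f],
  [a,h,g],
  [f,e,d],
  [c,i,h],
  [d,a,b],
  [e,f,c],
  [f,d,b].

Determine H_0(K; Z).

H_0 ≅ Z.

Order the vertices as a < b < c < d < e < f < g < h < i. Listing each simplex with vertices in this order, K has dimension 2 with simplices:

  0-simplices (9): a, b, c, d, e, f, g, h, i
  1-simplices (27): ab, ac, ad, ae, ag, ah, bc, bd, bf, bg, bi, ce, cf, ch, ci, de, df, dh, di, ef, eg, ei, fg, fh, gh, gi, hi
  2-simplices (18): abc, abd, ace, adh, aeg, agh, bci, bdf, bfg, bgi, cef, cfh, chi, def, dei, dhi, egi, fgh

so the chain groups are C_0 ≅ Z^9, C_1 ≅ Z^27, C_2 ≅ Z^18.

The boundary map ∂_1: C_1 → C_0 maps an edge to its endpoints' difference, ∂[p,q] = q − p. For instance
  ∂gi = i − g.
The 9×27 boundary matrix has rank 8 and Smith normal form diag(1,1,1,1,1,1,1,1).

Boundary ∂_2: C_2 → C_1 sends each 2-simplex [p,q,r] to [q,r] − [p,r] + [p,q]. For instance
  ∂dei = ei − di + de,
  ∂abc = bc − ac + ab.
The 27×18 boundary matrix has rank 17 and Smith normal form diag(1,1,1,1,1,1,1,1,1,1,1,1,1,1,1,1,1).

Now H_k = ker ∂_k / im ∂_{k+1}, so:

  H_0: rank C_0 − rank ∂_1 = 9 − 8 = 1, and the invariant factors of ∂_1 are all 1, so H_0 = Z.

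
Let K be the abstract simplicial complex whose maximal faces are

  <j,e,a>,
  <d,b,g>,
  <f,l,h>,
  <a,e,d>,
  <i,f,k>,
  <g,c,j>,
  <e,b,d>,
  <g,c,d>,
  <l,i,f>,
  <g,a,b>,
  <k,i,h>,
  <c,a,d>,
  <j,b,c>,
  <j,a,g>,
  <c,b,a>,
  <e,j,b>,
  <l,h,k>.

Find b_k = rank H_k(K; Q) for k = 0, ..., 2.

b_0 = 2, b_1 = 1, b_2 = 0.

Fix the vertex order a < b < c < d < e < f < g < h < i < j < k < l and write every simplex with vertices in increasing order. Then dim K = 2 and the simplices of K are:

  0-simplices (12): a, b, c, d, e, f, g, h, i, j, k, l
  1-simplices (28): ab, ac, ad, ae, ag, aj, bc, bd, be, bg, bj, cd, cg, cj, de, dg, ej, fh, fi, fk, fl, gj, hi, hk, hl, ik, il, kl
  2-simplices (17): abc, abg, acd, ade, aej, agj, bcj, bde, bdg, bej, cdg, cgj, fhl, fik, fil, hik, hkl

Hence C_0 ≅ Z^12, C_1 ≅ Z^28, C_2 ≅ Z^17.

The boundary map ∂_1: C_1 → C_0 sends each edge [p,q] (with p < q) to q − p. For instance
  ∂hi = i − h.
As a 12×28 matrix over Z this has rank 10, with invariant factors (1,1,1,1,1,1,1,1,1,1).

The boundary map ∂_2: C_2 → C_1 acts by ∂[p,q,r] = [q,r] − [p,r] + [p,q]. For instance
  ∂hik = ik − hk + hi,
  ∂fik = ik − fk + fi.
This gives a 28×17 integer matrix of rank 17; reducing to Smith normal form yields diagonal entries (1,1,1,1,1,1,1,1,1,1,1,1,1,1,1,1,2).

Now H_k = ker ∂_k / im ∂_{k+1}, so:

  H_0: rank C_0 − rank ∂_1 = 12 − 10 = 2, and the invariant factors of ∂_1 are all 1, so H_0 = Z^2.
  H_1: rank ker ∂_1 − rank ∂_2 = (28 − 10) − 17 = 1, and ∂_2 has invariant factor 2 > 1, so H_1 = Z ⊕ Z/2Z.
  H_2: rank ker ∂_2 − rank ∂_3 = (17 − 17) − 0 = 0, and there is no ∂_3, so H_2 = 0.

(K is a triangulation of the disjoint union of the real projective plane RP^2 and the Möbius band.)

Hence the Betti numbers are b_0 = 2, b_1 = 1, b_2 = 0.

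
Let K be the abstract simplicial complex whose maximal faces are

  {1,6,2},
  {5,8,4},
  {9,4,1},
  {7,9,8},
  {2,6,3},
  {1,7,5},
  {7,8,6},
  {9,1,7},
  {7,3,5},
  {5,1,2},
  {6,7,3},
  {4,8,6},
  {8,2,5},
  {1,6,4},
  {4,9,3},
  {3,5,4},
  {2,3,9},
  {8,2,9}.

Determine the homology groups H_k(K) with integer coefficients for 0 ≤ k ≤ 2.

H_0 = Z,  H_1 = Z^2,  H_2 = Z.

Order the vertices as 1 < 2 < 3 < 4 < 5 < 6 < 7 < 8 < 9. Listing each simplex with vertices in this order, K has dimension 2 with simplices:

  0-simplices (9): [1], [2], [3], [4], [5], [6], [7], [8], [9]
  1-simplices (27): (27 of them)
  2-simplices (18): [1,2,5], [1,2,6], [1,4,6], [1,4,9], [1,5,7], [1,7,9], [2,3,6], [2,3,9], [2,5,8], [2,8,9], [3,4,5], [3,4,9], [3,5,7], [3,6,7], [4,5,8], [4,6,8], [6,7,8], [7,8,9]

giving chain groups C_0 ≅ Z^9, C_1 ≅ Z^27, C_2 ≅ Z^18.

The boundary map ∂_1: C_1 → C_0 sends each edge [p,q] (with p < q) to q − p.
The resulting 9×27 matrix has rank 8, and its Smith normal form has invariant factors (1,1,1,1,1,1,1,1).

Boundary ∂_2: C_2 → C_1 sends each 2-simplex [p,q,r] to [q,r] − [p,r] + [p,q]. For instance
  ∂[3,5,7] = [5,7] − [3,7] + [3,5],
  ∂[1,5,7] = [5,7] − [1,7] + [1,5].
This gives a 27×18 integer matrix of rank 17; reducing to Smith normal form yields diagonal entries (1,1,1,1,1,1,1,1,1,1,1,1,1,1,1,1,1).

Now H_k = ker ∂_k / im ∂_{k+1}, so:

  H_0: rank C_0 − rank ∂_1 = 9 − 8 = 1, and the invariant factors of ∂_1 are all 1, so H_0 ≅ Z.
  H_1: rank ker ∂_1 − rank ∂_2 = (27 − 8) − 17 = 2, and the invariant factors of ∂_2 are all 1, so H_1 ≅ Z^2.
  H_2: rank ker ∂_2 − rank ∂_3 = (18 − 17) − 0 = 1, and there is no ∂_3, so H_2 ≅ Z.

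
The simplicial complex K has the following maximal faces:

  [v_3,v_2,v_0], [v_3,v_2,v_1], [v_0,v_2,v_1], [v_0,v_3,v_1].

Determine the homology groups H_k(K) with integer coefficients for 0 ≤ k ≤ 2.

H_0 = Z,  H_1 = 0,  H_2 = Z.

Fix the vertex order v_0 < v_1 < v_2 < v_3 and write every simplex with vertices in increasing order. Then dim K = 2 and the simplices of K are:

  0-simplices (4): [v_0], [v_1], [v_2], [v_3]
  1-simplices (6): [v_0,v_1], [v_0,v_2], [v_0,v_3], [v_1,v_2], [v_1,v_3], [v_2,v_3]
  2-simplices (4): [v_0,v_1,v_2], [v_0,v_1,v_3], [v_0,v_2,v_3], [v_1,v_2,v_3]

Hence C_0 ≅ Z^4, C_1 ≅ Z^6, C_2 ≅ Z^4.

∂_1: C_1 → C_0 sends each edge [p,q] (with p < q) to q − p.
This gives a 4×6 integer matrix of rank 3; reducing to Smith normal form yields diagonal entries (1,1,1).

∂_2: C_2 → C_1 maps a triangle to the signed sum of its edges. For instance
  ∂[v_0,v_1,v_3] = [v_1,v_3] − [v_0,v_3] + [v_0,v_1],
  ∂[v_0,v_1,v_2] = [v_1,v_2] − [v_0,v_2] + [v_0,v_1].
The 6×4 boundary matrix has rank 3 and Smith normal form diag(1,1,1).

Now H_k = ker ∂_k / im ∂_{k+1}, so:

  H_0: rank C_0 − rank ∂_1 = 4 − 3 = 1, and the invariant factors of ∂_1 are all 1, so H_0 ≅ Z.
  H_1: rank ker ∂_1 − rank ∂_2 = (6 − 3) − 3 = 0, and the invariant factors of ∂_2 are all 1, so H_1 ≅ 0.
  H_2: rank ker ∂_2 − rank ∂_3 = (4 − 3) − 0 = 1, and there is no ∂_3, so H_2 ≅ Z.

(K is a triangulation of the 2-sphere S^2.)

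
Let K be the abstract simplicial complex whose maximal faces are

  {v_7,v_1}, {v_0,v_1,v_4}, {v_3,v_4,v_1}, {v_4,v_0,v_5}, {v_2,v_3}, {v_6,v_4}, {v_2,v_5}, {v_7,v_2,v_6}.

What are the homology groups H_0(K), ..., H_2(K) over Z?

H_0 ≅ Z,  H_1 ≅ Z^3,  H_2 = 0.

Order the vertices as v_0 < v_1 < v_2 < v_3 < v_4 < v_5 < v_6 < v_7. Listing each simplex with vertices in this order, K has dimension 2 with simplices:

  0-simplices (8): [v_0], [v_1], [v_2], [v_3], [v_4], [v_5], [v_6], [v_7]
  1-simplices (14): [v_0,v_1], [v_0,v_4], [v_0,v_5], [v_1,v_3], [v_1,v_4], [v_1,v_7], [v_2,v_3], [v_2,v_5], [v_2,v_6], [v_2,v_7], [v_3,v_4], [v_4,v_5], [v_4,v_6], [v_6,v_7]
  2-simplices (4): [v_0,v_1,v_4], [v_0,v_4,v_5], [v_1,v_3,v_4], [v_2,v_6,v_7]

so the chain groups are C_0 ≅ Z^8, C_1 ≅ Z^14, C_2 ≅ Z^4.

Boundary ∂_1: C_1 → C_0 sends each edge [p,q] (with p < q) to q − p.
The resulting 8×14 matrix has rank 7, and its Smith normal form has invariant factors (1,1,1,1,1,1,1).

Boundary ∂_2: C_2 → C_1 maps a triangle to the signed sum of its edges. For instance
  ∂[v_0,v_1,v_4] = [v_1,v_4] − [v_0,v_4] + [v_0,v_1],
  ∂[v_1,v_3,v_4] = [v_3,v_4] − [v_1,v_4] + [v_1,v_3].
This gives a 14×4 integer matrix of rank 4; reducing to Smith normal form yields diagonal entries (1,1,1,1).

Reading off H_k = ker ∂_k / im ∂_{k+1}:

  H_0: rank C_0 − rank ∂_1 = 8 − 7 = 1, and the invariant factors of ∂_1 are all 1, so H_0 ≅ Z.
  H_1: rank ker ∂_1 − rank ∂_2 = (14 − 7) − 4 = 3, and the invariant factors of ∂_2 are all 1, so H_1 ≅ Z^3.
  H_2: rank ker ∂_2 − rank ∂_3 = (4 − 4) − 0 = 0, and there is no ∂_3, so H_2 ≅ 0.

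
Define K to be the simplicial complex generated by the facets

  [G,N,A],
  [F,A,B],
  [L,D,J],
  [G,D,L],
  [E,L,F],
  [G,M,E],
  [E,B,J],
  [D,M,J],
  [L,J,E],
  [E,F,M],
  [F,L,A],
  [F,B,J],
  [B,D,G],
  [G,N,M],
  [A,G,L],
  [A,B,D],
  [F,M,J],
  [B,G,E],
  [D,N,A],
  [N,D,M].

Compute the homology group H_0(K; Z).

H_0 ≅ Z.

K has 10 vertices, 30 edges, 20 triangles.
rank ∂_0 = 0, rank ∂_1 = 9 ⇒ b_0 = 10 − 0 − 9 = 1; all invariant factors of ∂_1 are 1 so no torsion. So H_0 ≅ Z.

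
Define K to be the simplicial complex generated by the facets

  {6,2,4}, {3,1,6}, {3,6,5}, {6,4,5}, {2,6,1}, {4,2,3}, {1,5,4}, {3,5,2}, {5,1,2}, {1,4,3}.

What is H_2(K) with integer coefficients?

H_2 ≅ 0.

Take the total order 1 < 2 < 3 < 4 < 5 < 6 on the vertex set. Then K (dimension 2) consists of the simplices:

  0-simplices (6): [1], [2], [3], [4], [5], [6]
  1-simplices (15): [1,2], [1,3], [1,4], [1,5], [1,6], [2,3], [2,4], [2,5], [2,6], [3,4], [3,5], [3,6], [4,5], [4,6], [5,6]
  2-simplices (10): [1,2,5], [1,2,6], [1,3,4], [1,3,6], [1,4,5], [2,3,4], [2,3,5], [2,4,6], [3,5,6], [4,5,6]

giving chain groups C_0 ≅ Z^6, C_1 ≅ Z^15, C_2 ≅ Z^10.

Boundary ∂_1: C_1 → C_0 sends each edge [p,q] (with p < q) to q − p.
The resulting 6×15 matrix has rank 5, and its Smith normal form has invariant factors (1,1,1,1,1).

The boundary map ∂_2: C_2 → C_1 sends each 2-simplex [p,q,r] to [q,r] − [p,r] + [p,q]. For instance
  ∂[1,4,5] = [4,5] − [1,5] + [1,4],
  ∂[2,3,4] = [3,4] − [2,4] + [2,3].
The resulting 15×10 matrix has rank 10, and its Smith normal form has invariant factors (1,1,1,1,1,1,1,1,1,2).

Reading off H_k = ker ∂_k / im ∂_{k+1}:

  H_2: rank ker ∂_2 − rank ∂_3 = (10 − 10) − 0 = 0, and there is no ∂_3, so H_2 ≅ 0.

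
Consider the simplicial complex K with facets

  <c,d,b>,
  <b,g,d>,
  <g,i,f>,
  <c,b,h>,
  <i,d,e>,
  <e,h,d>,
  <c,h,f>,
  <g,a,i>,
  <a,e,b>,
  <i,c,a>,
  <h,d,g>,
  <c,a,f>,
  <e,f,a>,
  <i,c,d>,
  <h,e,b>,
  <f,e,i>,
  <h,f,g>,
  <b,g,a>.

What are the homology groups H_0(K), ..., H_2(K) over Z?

Take the total order a < b < c < d < e < f < g < h < i on the vertex set. Then K (dimension 2) consists of the simplices:

  0-simplices (9): a, b, c, d, e, f, g, h, i
  1-simplices (27): ab, ac, ae, af, ag, ai, bc, bd, be, bg, bh, cd, cf, ch, ci, de, dg, dh, di, ef, eh, ei, fg, fh, fi, gh, gi
  2-simplices (18): abe, abg, acf, aci, aef, agi, bcd, bch, bdg, beh, cdi, cfh, deh, dei, dgh, efi, fgh, fgi

giving chain groups C_0 ≅ Z^9, C_1 ≅ Z^27, C_2 ≅ Z^18.

The boundary map ∂_1: C_1 → C_0 maps an edge to its endpoints' difference, ∂[p,q] = q − p.
As a 9×27 matrix over Z this has rank 8, with invariant factors (1,1,1,1,1,1,1,1).

∂_2: C_2 → C_1 sends each 2-simplex [p,q,r] to [q,r] − [p,r] + [p,q]. For instance
  ∂dei = ei − di + de,
  ∂abg = bg − ag + ab.
As a 27×18 matrix over Z this has rank 18, with invariant factors (1,1,1,1,1,1,1,1,1,1,1,1,1,1,1,1,1,2).

From H_k ≅ ker(∂_k) / im(∂_{k+1}) we obtain:

  H_0: rank C_0 − rank ∂_1 = 9 − 8 = 1, and the invariant factors of ∂_1 are all 1, so H_0 ≅ Z.
  H_1: rank ker ∂_1 − rank ∂_2 = (27 − 8) − 18 = 1, and ∂_2 has invariant factor 2 > 1, so H_1 ≅ Z ⊕ Z/2.
  H_2: rank ker ∂_2 − rank ∂_3 = (18 − 18) − 0 = 0, and there is no ∂_3, so H_2 ≅ 0.

As a check, the Euler characteristic is 9 − 27 + 18 = 0, which agrees with 1 − 1 + 0 = 0.
(K is a triangulation of the Klein bottle.)

H_0 ≅ Z,  H_1 ≅ Z ⊕ Z/2,  H_2 = 0.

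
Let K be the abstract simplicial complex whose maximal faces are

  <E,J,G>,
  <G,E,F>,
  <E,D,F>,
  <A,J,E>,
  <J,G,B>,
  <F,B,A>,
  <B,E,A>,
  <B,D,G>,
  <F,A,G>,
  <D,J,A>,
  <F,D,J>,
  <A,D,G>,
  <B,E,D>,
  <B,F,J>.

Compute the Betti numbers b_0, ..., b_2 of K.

Take the total order A < B < D < E < F < G < J on the vertex set. Then K (dimension 2) consists of the simplices:

  0-simplices (7): A, B, D, E, F, G, J
  1-simplices (21): AB, AD, AE, AF, AG, AJ, BD, BE, BF, BG, BJ, DE, DF, DG, DJ, EF, EG, EJ, FG, FJ, GJ
  2-simplices (14): ABE, ABF, ADG, ADJ, AEJ, AFG, BDE, BDG, BFJ, BGJ, DEF, DFJ, EFG, EGJ

so the chain groups are C_0 ≅ Z^7, C_1 ≅ Z^21, C_2 ≅ Z^14.

The boundary map ∂_1: C_1 → C_0 sends each edge [p,q] (with p < q) to q − p. For instance
  ∂BF = F − B.
The resulting 7×21 matrix has rank 6, and its Smith normal form has invariant factors (1,1,1,1,1,1).

Boundary ∂_2: C_2 → C_1 maps a triangle to the signed sum of its edges. For instance
  ∂BDG = DG − BG + BD,
  ∂ABE = BE − AE + AB.
The 21×14 boundary matrix has rank 13 and Smith normal form diag(1,1,1,1,1,1,1,1,1,1,1,1,1).

Now H_k = ker ∂_k / im ∂_{k+1}, so:

  H_0: rank C_0 − rank ∂_1 = 7 − 6 = 1, and the invariant factors of ∂_1 are all 1, so H_0 ≅ Z.
  H_1: rank ker ∂_1 − rank ∂_2 = (21 − 6) − 13 = 2, and the invariant factors of ∂_2 are all 1, so H_1 ≅ Z^2.
  H_2: rank ker ∂_2 − rank ∂_3 = (14 − 13) − 0 = 1, and there is no ∂_3, so H_2 ≅ Z.

Hence the Betti numbers are b_0 = 1, b_1 = 2, b_2 = 1.

b_0 = 1, b_1 = 2, b_2 = 1.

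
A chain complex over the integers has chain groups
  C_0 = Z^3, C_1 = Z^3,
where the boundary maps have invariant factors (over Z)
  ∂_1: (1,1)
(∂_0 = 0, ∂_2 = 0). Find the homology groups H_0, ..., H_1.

H_0 ≅ Z,  H_1 ≅ Z.

H_0: b_0 = 3 − 0 − 2 = 1; torsion from ∂_1 factors > 1: none. So H_0 ≅ Z.
H_1: b_1 = 3 − 2 − 0 = 1; torsion from ∂_2 factors > 1: none. So H_1 ≅ Z.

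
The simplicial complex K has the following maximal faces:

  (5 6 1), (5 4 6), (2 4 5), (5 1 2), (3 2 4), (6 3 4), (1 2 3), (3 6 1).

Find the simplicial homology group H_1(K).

H_1 ≅ 0.

We work with the vertex ordering 1 < 2 < 3 < 4 < 5 < 6. The simplices of K, each written with vertices in increasing order, are:

  0-simplices (6): [1], [2], [3], [4], [5], [6]
  1-simplices (12): [1,2], [1,3], [1,5], [1,6], [2,3], [2,4], [2,5], [3,4], [3,6], [4,5], [4,6], [5,6]
  2-simplices (8): [1,2,3], [1,2,5], [1,3,6], [1,5,6], [2,3,4], [2,4,5], [3,4,6], [4,5,6]

Hence C_0 ≅ Z^6, C_1 ≅ Z^12, C_2 ≅ Z^8.

∂_1: C_1 → C_0 maps an edge to its endpoints' difference, ∂[p,q] = q − p.
The resulting 6×12 matrix has rank 5, and its Smith normal form has invariant factors (1,1,1,1,1).

∂_2: C_2 → C_1 sends each 2-simplex [p,q,r] to [q,r] − [p,r] + [p,q]. For instance
  ∂[2,3,4] = [3,4] − [2,4] + [2,3],
  ∂[2,4,5] = [4,5] − [2,5] + [2,4].
The 12×8 boundary matrix has rank 7 and Smith normal form diag(1,1,1,1,1,1,1).

From H_k ≅ ker(∂_k) / im(∂_{k+1}) we obtain:

  H_1: rank ker ∂_1 − rank ∂_2 = (12 − 5) − 7 = 0, and the invariant factors of ∂_2 are all 1, so H_1 ≅ 0.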